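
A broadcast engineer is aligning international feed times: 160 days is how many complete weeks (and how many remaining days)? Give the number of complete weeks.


Total days: 160
Days per week: 7
Division: 160 / 7 = 22 remainder 6
Complete weeks: 22
Remaining days: 6

22


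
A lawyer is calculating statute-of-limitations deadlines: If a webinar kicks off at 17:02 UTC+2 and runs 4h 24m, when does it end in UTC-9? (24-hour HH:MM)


Start: 17:02 in UTC+2
Step 1 - add duration:
  minutes: 2 + 24 = 26
  hours: 17 + 4 + 0 = 21
  end in UTC+2: 21:26
Step 2 - convert UTC+2 -> UTC-9:
  offset difference: -9 - (2) = -11 hours
  21 + (-11) = 10 -> mod 24 = 10
Result: 10:26 in UTC-9

10:26


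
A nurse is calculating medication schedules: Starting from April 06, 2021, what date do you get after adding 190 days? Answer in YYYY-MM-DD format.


Start: 2021-04-06
Adding 190 days
Days remaining in April: 24
After April: 166 days still to add
May 2021: 31 days, 135 remaining
June 2021: 30 days, 105 remaining
July 2021: 31 days, 74 remaining
August 2021: 31 days, 43 remaining
Result: 2021-10-13

2021-10-13


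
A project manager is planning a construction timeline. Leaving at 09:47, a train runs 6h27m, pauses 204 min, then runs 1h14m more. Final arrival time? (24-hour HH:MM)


Depart: 09:47
Leg 1: +387 min -> 16:14
Layover: +204 min -> 19:38
Leg 2: +74 min -> 20:52
Total travel: 665 minutes = 11h 5m
Arrival: 20:52

20:52


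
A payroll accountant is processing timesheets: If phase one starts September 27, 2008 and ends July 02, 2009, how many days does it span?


Start date: 2008-09-27
End date: 2009-07-02
Sep 2008: +4 days
Oct 2008: +31 days
Nov 2008: +30 days
... (8 more months)
Total: 278 days

278


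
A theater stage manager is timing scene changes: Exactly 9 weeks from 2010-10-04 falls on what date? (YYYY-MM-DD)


Start: 2010-10-04
Weeks to add: 9
Convert to days: 9 x 7 = 63 days
Add 63 days to 2010-10-04
Result: 2010-12-06

2010-12-06


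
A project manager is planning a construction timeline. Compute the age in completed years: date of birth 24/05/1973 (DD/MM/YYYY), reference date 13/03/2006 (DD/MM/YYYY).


Birth: 1973-05-24
Reference: 2006-03-13
Year difference: 2006 - 1973 = 33
Has birthday (05-24) occurred by 03-13? No
Birthday not yet reached this year -> subtract 1
Age in full years: 32

32


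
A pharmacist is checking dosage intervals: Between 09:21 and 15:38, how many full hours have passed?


Start: 09:21
End: 15:38
Hour difference: 15 - 9 = 6 hours
Minute difference: 38 - 21 = 17 minutes
Total minutes: 377
Complete hours: 377 / 60 = 6 (remainder 17)

6


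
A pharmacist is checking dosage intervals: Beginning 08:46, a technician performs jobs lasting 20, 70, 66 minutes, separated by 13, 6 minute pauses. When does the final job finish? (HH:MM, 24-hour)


Start: 08:46 = 526 min from midnight
  after task 1 (20 min): 09:06
  after break (13 min): 09:19
  after task 2 (70 min): 10:29
  after break (6 min): 10:35
  after task 3 (66 min): 11:41
Total elapsed: 175 minutes
End time: 11:41

11:41


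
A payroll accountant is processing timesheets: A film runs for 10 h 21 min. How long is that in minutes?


Hours: 10
Minutes: 21
Convert hours to minutes: 10 x 60 = 600
Add remaining minutes: 600 + 21 = 621

621


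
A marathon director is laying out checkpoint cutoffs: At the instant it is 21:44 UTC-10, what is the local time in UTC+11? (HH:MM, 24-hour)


Local time: 21:44 at UTC-10 (offset -10h)
Target zone: UTC+11 (offset 11h)
Difference: 11 - (-10) = 21 hours
Calculation: 21 + (21) = 42
Wraparound: (42) mod 24 = 18
Result: 18:44

18:44


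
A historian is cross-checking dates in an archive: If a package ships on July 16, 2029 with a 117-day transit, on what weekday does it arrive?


Start: 2029-07-16 (Monday)
Step 1 - find target date: add 117 days
  2029-07-16 + 117 days = 2029-11-10
Step 2 - day of week:
  117 mod 7 = 5
  Monday + 5 days -> Saturday
Result: Saturday (2029-11-10)

Saturday


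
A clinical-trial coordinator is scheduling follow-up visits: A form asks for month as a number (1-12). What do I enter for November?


Calendar month order:
10. October
11. November <--
12. December
November is month number 11

11


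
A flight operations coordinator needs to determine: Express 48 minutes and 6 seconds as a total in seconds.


Minutes: 48
Seconds: 6
Convert minutes to seconds: 48 x 60 = 2880
Add remaining seconds: 2880 + 6 = 2886

2886


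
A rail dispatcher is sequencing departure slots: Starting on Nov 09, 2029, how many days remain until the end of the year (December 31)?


Start: November 09, 2029
End: December 31, 2029
Days left in November: 21
December: 31
Sum of remaining months: 31
Total: 21 + 31 = 52

52


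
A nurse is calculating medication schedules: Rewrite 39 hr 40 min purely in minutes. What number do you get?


Hours: 39
Extra minutes: 40
Minutes per hour: 60
Hours to minutes: 39 x 60 = 2340
Total: 2340 + 40 = 2380

2380


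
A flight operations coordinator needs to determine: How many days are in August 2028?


Month: August
Year: 2028
August is a 31-day month
Total: 31 days

31


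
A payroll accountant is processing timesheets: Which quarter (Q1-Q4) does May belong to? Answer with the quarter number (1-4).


Month: May (month 5)
Q1: January-March (months 1-3)
Q2: April-June (months 4-6)
Q3: July-September (months 7-9)
Q4: October-December (months 10-12)
Month 5 falls in Q2

2


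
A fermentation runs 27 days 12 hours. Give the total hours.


Days: 27
Extra hours: 12
Hours per day: 24
Days to hours: 27 x 24 = 648
Total: 648 + 12 = 660

660


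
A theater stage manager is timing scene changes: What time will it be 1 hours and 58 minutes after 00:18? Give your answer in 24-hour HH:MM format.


Start time: 00:18
Adding: 1 hours 58 minutes
Minutes: 18 + 58 = 76
Minute overflow: 76 >= 60, so carry 1 hour, minutes = 16
Hours: 0 + 1 + 1 = 2
Result: 02:16

02:16


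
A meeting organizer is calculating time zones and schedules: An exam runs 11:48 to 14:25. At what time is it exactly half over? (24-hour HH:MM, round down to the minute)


Start time: 11:48 = 708 minutes from midnight
End time: 14:25 = 865 minutes from midnight
Sum: 708 + 865 = 1573
Midpoint: 1573 / 2 = 786 minutes
Convert: 786 / 60 = 13 hours, 6 minutes
Result: 13:06

13:06


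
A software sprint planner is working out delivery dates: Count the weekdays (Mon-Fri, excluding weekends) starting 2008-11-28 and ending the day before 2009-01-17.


Start: 2008-11-28 (Friday)
End (exclusive): 2009-01-17 (Saturday)
Total calendar days: 50
Full weeks: 50 // 7 = 7 -> 35 weekdays
Remaining 1 days starting on Friday:
  Fri(w) -> 1 weekdays
Total business days: 35 + 1 = 36

36


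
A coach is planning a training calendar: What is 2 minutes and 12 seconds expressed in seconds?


Minutes: 2
Extra seconds: 12
Seconds per minute: 60
Minutes to seconds: 2 x 60 = 120
Total: 120 + 12 = 132

132


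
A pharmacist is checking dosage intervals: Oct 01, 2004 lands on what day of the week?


Date: 2004-10-01
January 1, 2004 is a Thursday
Day of year: 275
Offset from Jan 1: 274 days
274 mod 7 = 1
Result: Friday

Friday


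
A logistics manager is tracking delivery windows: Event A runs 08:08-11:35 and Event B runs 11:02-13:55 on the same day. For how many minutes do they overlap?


Interval A: [488, 695] minutes from midnight
Interval B: [662, 835] minutes from midnight
Overlap start = max(488, 662) = 662
Overlap end = min(695, 835) = 695
Overlap = 695 - 662 = 33 minutes

33


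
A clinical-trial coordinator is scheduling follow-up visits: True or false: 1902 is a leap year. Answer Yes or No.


Year: 1902
Divisible by 4? 1902 / 4 = 475.5 -> No
Not divisible by 4, so NOT a leap year

No


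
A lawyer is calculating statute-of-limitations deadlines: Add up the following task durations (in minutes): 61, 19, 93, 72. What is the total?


Durations: 61, 19, 93, 72
Running sum: 61
+ 19 = 80
+ 93 = 173
+ 72 = 245
Total duration: 245 minutes
That is 4 hours and 5 minutes

245


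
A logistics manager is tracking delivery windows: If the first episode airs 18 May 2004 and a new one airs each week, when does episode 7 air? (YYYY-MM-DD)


First occurrence: 2004-05-18 (occurrence 1)
Each occurrence is 7 days after the previous.
Occurrence 7 is 6 weeks after the first.
6 weeks = 42 days
2004-05-18 + 42 days = 2004-06-29

2004-06-29


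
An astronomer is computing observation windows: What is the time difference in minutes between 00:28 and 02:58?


Start time: 00:28 = 28 minutes from midnight
End time: 02:58 = 178 minutes from midnight
Difference: 178 - 28 = 150 minutes
That is 2 hours and 30 minutes

150


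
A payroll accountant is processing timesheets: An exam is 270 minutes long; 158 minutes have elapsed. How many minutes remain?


Total budget: 270 minutes
Time used: 158 minutes
Remaining: 270 - 158 = 112 minutes
Percent used: 58.5%
Percent remaining: 41.5%

112


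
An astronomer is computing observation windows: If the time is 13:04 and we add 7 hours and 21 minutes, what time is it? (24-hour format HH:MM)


Start time: 13:04
Adding: 7 hours 21 minutes
Minutes: 4 + 21 = 25
Hours: 13 + 7 + 0 = 20
Result: 20:25

20:25


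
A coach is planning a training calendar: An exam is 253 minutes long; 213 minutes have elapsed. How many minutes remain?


Total budget: 253 minutes
Time used: 213 minutes
Remaining: 253 - 213 = 40 minutes
Percent used: 84.2%
Percent remaining: 15.8%

40


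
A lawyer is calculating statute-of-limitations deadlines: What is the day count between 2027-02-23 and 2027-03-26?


Start date: 2027-02-23
End date: 2027-03-26
Feb 2027: +6 days
Mar 2027: +25 days
Total: 31 days

31


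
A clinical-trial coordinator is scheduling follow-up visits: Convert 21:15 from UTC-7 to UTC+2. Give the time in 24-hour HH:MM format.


Local time: 21:15 at UTC-7 (offset -7h)
Target zone: UTC+2 (offset 2h)
Difference: 2 - (-7) = 9 hours
Calculation: 21 + (9) = 30
Wraparound: (30) mod 24 = 6
Result: 06:15

06:15


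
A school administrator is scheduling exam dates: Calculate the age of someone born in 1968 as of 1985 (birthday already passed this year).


Birth year: 1968
Current year: 1985
Age = current year - birth year
Age = 1985 - 1968 = 17

17


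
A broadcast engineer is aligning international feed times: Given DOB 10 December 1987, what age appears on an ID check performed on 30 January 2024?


Birth: 1987-12-10
Reference: 2024-01-30
Year difference: 2024 - 1987 = 37
Has birthday (12-10) occurred by 01-30? No
Birthday not yet reached this year -> subtract 1
Age in full years: 36

36


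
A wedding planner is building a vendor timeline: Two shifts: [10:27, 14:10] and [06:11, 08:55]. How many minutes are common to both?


Interval A: [627, 850] minutes from midnight
Interval B: [371, 535] minutes from midnight
Overlap start = max(627, 371) = 627
Overlap end = min(850, 535) = 535
End <= start, so the intervals do not overlap: 0 minutes

0


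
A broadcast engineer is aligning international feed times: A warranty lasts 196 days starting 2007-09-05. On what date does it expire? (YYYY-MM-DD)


Start: 2007-09-05
Adding 196 days
Days remaining in September: 25
After September: 171 days still to add
October 2007: 31 days, 140 remaining
November 2007: 30 days, 110 remaining
December 2007: 31 days, 79 remaining
January 2008: 31 days, 48 remaining
Result: 2008-03-19

2008-03-19


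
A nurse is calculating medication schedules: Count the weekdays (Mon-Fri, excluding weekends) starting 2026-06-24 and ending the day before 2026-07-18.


Start: 2026-06-24 (Wednesday)
End (exclusive): 2026-07-18 (Saturday)
Total calendar days: 24
Full weeks: 24 // 7 = 3 -> 15 weekdays
Remaining 3 days starting on Wednesday:
  Wed(w), Thu(w), Fri(w) -> 3 weekdays
Total business days: 15 + 3 = 18

18


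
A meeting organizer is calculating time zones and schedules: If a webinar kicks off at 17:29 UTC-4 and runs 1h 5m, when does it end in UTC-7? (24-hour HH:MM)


Start: 17:29 in UTC-4
Step 1 - add duration:
  minutes: 29 + 5 = 34
  hours: 17 + 1 + 0 = 18
  end in UTC-4: 18:34
Step 2 - convert UTC-4 -> UTC-7:
  offset difference: -7 - (-4) = -3 hours
  18 + (-3) = 15 -> mod 24 = 15
Result: 15:34 in UTC-7

15:34


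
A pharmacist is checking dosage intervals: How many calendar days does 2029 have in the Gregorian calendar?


Year: 2029
Check leap year rules:
Divisible by 4? No
2029 is not a leap year
Days: 365

365


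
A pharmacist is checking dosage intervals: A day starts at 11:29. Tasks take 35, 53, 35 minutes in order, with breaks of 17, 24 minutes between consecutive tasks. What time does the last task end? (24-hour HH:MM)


Start: 11:29 = 689 min from midnight
  after task 1 (35 min): 12:04
  after break (17 min): 12:21
  after task 2 (53 min): 13:14
  after break (24 min): 13:38
  after task 3 (35 min): 14:13
Total elapsed: 164 minutes
End time: 14:13

14:13


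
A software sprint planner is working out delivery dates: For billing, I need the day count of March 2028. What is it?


Month: March
Year: 2028
March is a 31-day month
Total: 31 days

31


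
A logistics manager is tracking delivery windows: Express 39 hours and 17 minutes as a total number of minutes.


Hours: 39
Extra minutes: 17
Minutes per hour: 60
Hours to minutes: 39 x 60 = 2340
Total: 2340 + 17 = 2357

2357


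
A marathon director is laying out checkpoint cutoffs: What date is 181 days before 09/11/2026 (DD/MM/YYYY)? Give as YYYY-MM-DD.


Start: 2026-11-09
Subtracting 181 days
Days already passed in November: 9
After going back through November: 172 more days to subtract
October 2026: 31 days, 141 remaining
September 2026: 30 days, 111 remaining
August 2026: 31 days, 80 remaining
July 2026: 31 days, 49 remaining
Result: 2026-05-12

2026-05-12


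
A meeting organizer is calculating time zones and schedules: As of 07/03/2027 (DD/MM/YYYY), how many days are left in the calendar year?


Start: March 07, 2027
End: December 31, 2027
Days left in March: 24
April: 30
May: 31
June: 30
July: 31
... plus remaining months
Sum of remaining months: 275
Total: 24 + 275 = 299

299


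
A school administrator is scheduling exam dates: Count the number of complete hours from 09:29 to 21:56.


Start: 09:29
End: 21:56
Hour difference: 21 - 9 = 12 hours
Minute difference: 56 - 29 = 27 minutes
Total minutes: 747
Complete hours: 747 / 60 = 12 (remainder 27)

12


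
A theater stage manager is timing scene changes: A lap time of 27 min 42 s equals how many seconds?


Minutes: 27
Seconds: 42
Convert minutes to seconds: 27 x 60 = 1620
Add remaining seconds: 1620 + 42 = 1662

1662


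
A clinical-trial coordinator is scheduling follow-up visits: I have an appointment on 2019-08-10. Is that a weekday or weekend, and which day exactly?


Date: 2019-08-10
January 1, 2019 is a Tuesday
Day of year: 222
Offset from Jan 1: 221 days
221 mod 7 = 4
Result: Saturday

Saturday


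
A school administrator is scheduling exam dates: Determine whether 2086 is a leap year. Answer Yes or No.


Year: 2086
Divisible by 4? 2086 / 4 = 521.5 -> No
Not divisible by 4, so NOT a leap year

No


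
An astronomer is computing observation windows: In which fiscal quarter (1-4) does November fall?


Month: November (month 11)
Q1: January-March (months 1-3)
Q2: April-June (months 4-6)
Q3: July-September (months 7-9)
Q4: October-December (months 10-12)
Month 11 falls in Q4

4


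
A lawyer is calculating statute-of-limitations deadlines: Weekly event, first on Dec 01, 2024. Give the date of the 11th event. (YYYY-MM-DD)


First occurrence: 2024-12-01 (occurrence 1)
Each occurrence is 7 days after the previous.
Occurrence 11 is 10 weeks after the first.
10 weeks = 70 days
2024-12-01 + 70 days = 2025-02-09

2025-02-09


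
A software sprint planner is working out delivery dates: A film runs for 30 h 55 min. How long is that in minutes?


Hours: 30
Minutes: 55
Convert hours to minutes: 30 x 60 = 1800
Add remaining minutes: 1800 + 55 = 1855

1855


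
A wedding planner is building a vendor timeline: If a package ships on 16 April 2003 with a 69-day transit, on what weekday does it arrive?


Start: 2003-04-16 (Wednesday)
Step 1 - find target date: add 69 days
  2003-04-16 + 69 days = 2003-06-24
Step 2 - day of week:
  69 mod 7 = 6
  Wednesday + 6 days -> Tuesday
Result: Tuesday (2003-06-24)

Tuesday


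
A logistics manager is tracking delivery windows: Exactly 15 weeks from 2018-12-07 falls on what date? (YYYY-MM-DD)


Start: 2018-12-07
Weeks to add: 15
Convert to days: 15 x 7 = 105 days
Add 105 days to 2018-12-07
Result: 2019-03-22

2019-03-22


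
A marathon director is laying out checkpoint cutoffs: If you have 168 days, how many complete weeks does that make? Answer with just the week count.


Total days: 168
Days per week: 7
Division: 168 / 7 = 24 remainder 0
Complete weeks: 24
Remaining days: 0

24


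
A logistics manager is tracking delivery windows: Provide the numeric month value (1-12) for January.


Calendar month order:
1. January <--
2. February
January is month number 1

1


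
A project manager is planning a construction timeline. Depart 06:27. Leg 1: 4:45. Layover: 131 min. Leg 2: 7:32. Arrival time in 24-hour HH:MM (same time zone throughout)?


Depart: 06:27
Leg 1: +285 min -> 11:12
Layover: +131 min -> 13:23
Leg 2: +452 min -> 20:55
Total travel: 868 minutes = 14h 28m
Arrival: 20:55

20:55


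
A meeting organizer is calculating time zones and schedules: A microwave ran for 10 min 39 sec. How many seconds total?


Minutes: 10
Extra seconds: 39
Seconds per minute: 60
Minutes to seconds: 10 x 60 = 600
Total: 600 + 39 = 639

639


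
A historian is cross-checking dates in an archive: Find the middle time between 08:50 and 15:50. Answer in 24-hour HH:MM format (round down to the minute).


Start time: 08:50 = 530 minutes from midnight
End time: 15:50 = 950 minutes from midnight
Sum: 530 + 950 = 1480
Midpoint: 1480 / 2 = 740 minutes
Convert: 740 / 60 = 12 hours, 20 minutes
Result: 12:20

12:20


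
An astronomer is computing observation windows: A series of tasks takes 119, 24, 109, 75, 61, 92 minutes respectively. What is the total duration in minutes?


Durations: 119, 24, 109, 75, 61, 92
Running sum: 119
+ 24 = 143
+ 109 = 252
+ 75 = 327
+ 61 = 388
+ 92 = 480
Total duration: 480 minutes
That is 8 hours and 0 minutes

480


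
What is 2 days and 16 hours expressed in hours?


Days: 2
Extra hours: 16
Hours per day: 24
Days to hours: 2 x 24 = 48
Total: 48 + 16 = 64

64


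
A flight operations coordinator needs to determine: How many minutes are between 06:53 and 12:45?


Start time: 06:53 = 413 minutes from midnight
End time: 12:45 = 765 minutes from midnight
Difference: 765 - 413 = 352 minutes
That is 5 hours and 52 minutes

352


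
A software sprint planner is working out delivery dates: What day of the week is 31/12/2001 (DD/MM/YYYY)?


Date: 2001-12-31
January 1, 2001 is a Monday
Day of year: 365
Offset from Jan 1: 364 days
364 mod 7 = 0
Result: Monday

Monday


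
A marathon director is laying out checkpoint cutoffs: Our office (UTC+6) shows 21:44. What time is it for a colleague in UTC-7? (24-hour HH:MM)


Local time: 21:44 at UTC+6 (offset 6h)
Target zone: UTC-7 (offset -7h)
Difference: -7 - (6) = -13 hours
Calculation: 21 + (-13) = 8
Result: 08:44

08:44


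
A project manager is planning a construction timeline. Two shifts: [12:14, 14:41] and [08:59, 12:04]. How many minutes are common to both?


Interval A: [734, 881] minutes from midnight
Interval B: [539, 724] minutes from midnight
Overlap start = max(734, 539) = 734
Overlap end = min(881, 724) = 724
End <= start, so the intervals do not overlap: 0 minutes

0


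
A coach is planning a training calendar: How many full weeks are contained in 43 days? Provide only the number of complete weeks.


Total days: 43
Days per week: 7
Division: 43 / 7 = 6 remainder 1
Complete weeks: 6
Remaining days: 1

6


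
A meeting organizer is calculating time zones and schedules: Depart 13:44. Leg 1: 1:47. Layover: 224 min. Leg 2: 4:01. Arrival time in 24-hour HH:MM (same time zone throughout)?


Depart: 13:44
Leg 1: +107 min -> 15:31
Layover: +224 min -> 19:15
Leg 2: +241 min -> 23:16
Total travel: 572 minutes = 9h 32m
Arrival: 23:16

23:16


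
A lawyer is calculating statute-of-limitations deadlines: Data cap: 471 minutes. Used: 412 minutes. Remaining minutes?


Total budget: 471 minutes
Time used: 412 minutes
Remaining: 471 - 412 = 59 minutes
Percent used: 87.5%
Percent remaining: 12.5%

59


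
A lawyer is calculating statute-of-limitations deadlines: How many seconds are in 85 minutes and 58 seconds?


Minutes: 85
Extra seconds: 58
Seconds per minute: 60
Minutes to seconds: 85 x 60 = 5100
Total: 5100 + 58 = 5158

5158


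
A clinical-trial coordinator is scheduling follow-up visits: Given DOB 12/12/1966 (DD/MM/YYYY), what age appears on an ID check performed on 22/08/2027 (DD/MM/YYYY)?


Birth: 1966-12-12
Reference: 2027-08-22
Year difference: 2027 - 1966 = 61
Has birthday (12-12) occurred by 08-22? No
Birthday not yet reached this year -> subtract 1
Age in full years: 60

60


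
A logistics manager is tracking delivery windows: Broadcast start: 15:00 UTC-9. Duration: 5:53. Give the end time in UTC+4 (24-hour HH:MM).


Start: 15:00 in UTC-9
Step 1 - add duration:
  minutes: 0 + 53 = 53
  hours: 15 + 5 + 0 = 20
  end in UTC-9: 20:53
Step 2 - convert UTC-9 -> UTC+4:
  offset difference: 4 - (-9) = 13 hours
  20 + (13) = 33 -> mod 24 = 9
Result: 09:53 in UTC+4

09:53


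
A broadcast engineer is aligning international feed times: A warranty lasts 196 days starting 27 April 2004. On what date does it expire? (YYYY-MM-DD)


Start: 2004-04-27
Adding 196 days
Days remaining in April: 3
After April: 193 days still to add
May 2004: 31 days, 162 remaining
June 2004: 30 days, 132 remaining
July 2004: 31 days, 101 remaining
August 2004: 31 days, 70 remaining
Result: 2004-11-09

2004-11-09


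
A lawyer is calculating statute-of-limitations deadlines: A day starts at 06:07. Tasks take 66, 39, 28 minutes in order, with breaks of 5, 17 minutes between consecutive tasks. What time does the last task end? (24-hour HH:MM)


Start: 06:07 = 367 min from midnight
  after task 1 (66 min): 07:13
  after break (5 min): 07:18
  after task 2 (39 min): 07:57
  after break (17 min): 08:14
  after task 3 (28 min): 08:42
Total elapsed: 155 minutes
End time: 08:42

08:42


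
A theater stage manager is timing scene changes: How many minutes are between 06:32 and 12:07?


Start time: 06:32 = 392 minutes from midnight
End time: 12:07 = 727 minutes from midnight
Difference: 727 - 392 = 335 minutes
That is 5 hours and 35 minutes

335


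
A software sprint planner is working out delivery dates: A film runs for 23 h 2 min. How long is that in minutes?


Hours: 23
Minutes: 2
Convert hours to minutes: 23 x 60 = 1380
Add remaining minutes: 1380 + 2 = 1382

1382


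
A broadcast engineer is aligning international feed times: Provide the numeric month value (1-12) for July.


Calendar month order:
6. June
7. July <--
8. August
July is month number 7

7


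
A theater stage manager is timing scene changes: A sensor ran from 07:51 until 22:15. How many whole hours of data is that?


Start: 07:51
End: 22:15
Hour difference: 22 - 7 = 15 hours
Minute difference: 15 - 51 = -36 minutes
Total minutes: 864
Complete hours: 864 / 60 = 14 (remainder 24)

14


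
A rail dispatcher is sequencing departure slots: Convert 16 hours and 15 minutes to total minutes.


Hours: 16
Extra minutes: 15
Minutes per hour: 60
Hours to minutes: 16 x 60 = 960
Total: 960 + 15 = 975

975


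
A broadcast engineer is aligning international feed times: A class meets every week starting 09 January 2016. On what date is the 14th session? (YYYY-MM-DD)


First occurrence: 2016-01-09 (occurrence 1)
Each occurrence is 7 days after the previous.
Occurrence 14 is 13 weeks after the first.
13 weeks = 91 days
2016-01-09 + 91 days = 2016-04-09

2016-04-09


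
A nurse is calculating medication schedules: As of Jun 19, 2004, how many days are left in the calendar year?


Start: June 19, 2004
End: December 31, 2004
Days left in June: 11
July: 31
August: 31
September: 30
October: 31
... plus remaining months
Sum of remaining months: 184
Total: 11 + 184 = 195

195


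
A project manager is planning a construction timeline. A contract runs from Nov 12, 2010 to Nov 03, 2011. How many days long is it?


Start date: 2010-11-12
End date: 2011-11-03
Nov 2010: +19 days
Dec 2010: +31 days
Jan 2011: +31 days
... (10 more months)
Total: 356 days

356


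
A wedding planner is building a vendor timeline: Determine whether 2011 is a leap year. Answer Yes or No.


Year: 2011
Divisible by 4? 2011 / 4 = 502.75 -> No
Not divisible by 4, so NOT a leap year

No


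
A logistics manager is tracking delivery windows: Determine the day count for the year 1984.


Year: 1984
Check leap year rules:
Divisible by 4? Yes
Divisible by 100? No
1984 is a leap year
Days: 366

366


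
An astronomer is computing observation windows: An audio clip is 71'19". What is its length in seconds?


Minutes: 71
Seconds: 19
Convert minutes to seconds: 71 x 60 = 4260
Add remaining seconds: 4260 + 19 = 4279

4279


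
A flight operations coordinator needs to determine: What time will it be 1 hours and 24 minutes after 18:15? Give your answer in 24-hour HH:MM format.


Start time: 18:15
Adding: 1 hours 24 minutes
Minutes: 15 + 24 = 39
Hours: 18 + 1 + 0 = 19
Result: 19:39

19:39


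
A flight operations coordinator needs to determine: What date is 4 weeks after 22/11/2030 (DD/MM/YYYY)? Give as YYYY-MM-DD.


Start: 2030-11-22
Weeks to add: 4
Convert to days: 4 x 7 = 28 days
Add 28 days to 2030-11-22
Result: 2030-12-20

2030-12-20


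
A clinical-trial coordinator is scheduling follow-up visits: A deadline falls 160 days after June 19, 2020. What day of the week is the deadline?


Start: 2020-06-19 (Friday)
Step 1 - find target date: add 160 days
  2020-06-19 + 160 days = 2020-11-26
Step 2 - day of week:
  160 mod 7 = 6
  Friday + 6 days -> Thursday
Result: Thursday (2020-11-26)

Thursday


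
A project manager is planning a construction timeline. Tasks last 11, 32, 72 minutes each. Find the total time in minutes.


Durations: 11, 32, 72
Running sum: 11
+ 32 = 43
+ 72 = 115
Total duration: 115 minutes
That is 1 hours and 55 minutes

115


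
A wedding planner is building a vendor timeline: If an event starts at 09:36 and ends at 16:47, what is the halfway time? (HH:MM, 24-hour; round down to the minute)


Start time: 09:36 = 576 minutes from midnight
End time: 16:47 = 1007 minutes from midnight
Sum: 576 + 1007 = 1583
Midpoint: 1583 / 2 = 791 minutes
Convert: 791 / 60 = 13 hours, 11 minutes
Result: 13:11

13:11


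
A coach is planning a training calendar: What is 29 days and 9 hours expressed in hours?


Days: 29
Extra hours: 9
Hours per day: 24
Days to hours: 29 x 24 = 696
Total: 696 + 9 = 705

705


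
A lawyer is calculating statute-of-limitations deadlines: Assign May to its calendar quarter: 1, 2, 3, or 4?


Month: May (month 5)
Q1: January-March (months 1-3)
Q2: April-June (months 4-6)
Q3: July-September (months 7-9)
Q4: October-December (months 10-12)
Month 5 falls in Q2

2


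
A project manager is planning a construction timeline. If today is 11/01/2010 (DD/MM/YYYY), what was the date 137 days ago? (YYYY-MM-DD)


Start: 2010-01-11
Subtracting 137 days
Days already passed in January: 11
After going back through January: 126 more days to subtract
December 2009: 31 days, 95 remaining
November 2009: 30 days, 65 remaining
October 2009: 31 days, 34 remaining
September 2009: 30 days, 4 remaining
Result: 2009-08-27

2009-08-27


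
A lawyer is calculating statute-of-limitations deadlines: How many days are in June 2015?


Month: June
Year: 2015
June is a 30-day month
Total: 30 days

30


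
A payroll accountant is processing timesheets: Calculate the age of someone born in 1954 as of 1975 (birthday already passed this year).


Birth year: 1954
Current year: 1975
Age = current year - birth year
Age = 1975 - 1954 = 21

21


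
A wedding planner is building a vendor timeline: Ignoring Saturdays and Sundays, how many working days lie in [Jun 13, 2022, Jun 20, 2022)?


Start: 2022-06-13 (Monday)
End (exclusive): 2022-06-20 (Monday)
Total calendar days: 7
Full weeks: 7 // 7 = 1 -> 5 weekdays
Remaining 0 days starting on Monday:
Total business days: 5 + 0 = 5

5


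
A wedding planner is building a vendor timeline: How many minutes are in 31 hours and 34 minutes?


Hours: 31
Minutes: 34
Convert hours to minutes: 31 x 60 = 1860
Add remaining minutes: 1860 + 34 = 1894

1894


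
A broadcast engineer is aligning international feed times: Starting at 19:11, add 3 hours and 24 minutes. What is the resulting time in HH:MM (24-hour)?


Start time: 19:11
Adding: 3 hours 24 minutes
Minutes: 11 + 24 = 35
Hours: 19 + 3 + 0 = 22
Result: 22:35

22:35


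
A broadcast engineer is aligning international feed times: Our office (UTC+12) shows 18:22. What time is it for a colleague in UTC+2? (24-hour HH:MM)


Local time: 18:22 at UTC+12 (offset 12h)
Target zone: UTC+2 (offset 2h)
Difference: 2 - (12) = -10 hours
Calculation: 18 + (-10) = 8
Result: 08:22

08:22


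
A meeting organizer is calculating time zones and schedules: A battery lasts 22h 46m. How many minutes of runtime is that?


Hours: 22
Extra minutes: 46
Minutes per hour: 60
Hours to minutes: 22 x 60 = 1320
Total: 1320 + 46 = 1366

1366


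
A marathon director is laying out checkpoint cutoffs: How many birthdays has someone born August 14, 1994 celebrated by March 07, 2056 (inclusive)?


Birth: 1994-08-14
Reference: 2056-03-07
Year difference: 2056 - 1994 = 62
Has birthday (08-14) occurred by 03-07? No
Birthday not yet reached this year -> subtract 1
Age in full years: 61

61


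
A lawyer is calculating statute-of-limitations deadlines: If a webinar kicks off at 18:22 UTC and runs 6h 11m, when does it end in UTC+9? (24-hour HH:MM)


Start: 18:22 in UTC
Step 1 - add duration:
  minutes: 22 + 11 = 33
  hours: 18 + 6 + 0 = 24
  end in UTC: 00:33
Step 2 - convert UTC -> UTC+9:
  offset difference: 9 - (0) = 9 hours
  0 + (9) = 9 -> mod 24 = 9
Result: 09:33 in UTC+9

09:33


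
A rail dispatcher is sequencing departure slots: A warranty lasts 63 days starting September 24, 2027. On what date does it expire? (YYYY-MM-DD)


Start: 2027-09-24
Adding 63 days
Days remaining in September: 6
After September: 57 days still to add
October 2027: 31 days, 26 remaining
November 2027 has 30 days, need 26
Result: 2027-11-26

2027-11-26


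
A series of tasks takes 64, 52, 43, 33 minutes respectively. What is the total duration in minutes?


Durations: 64, 52, 43, 33
Running sum: 64
+ 52 = 116
+ 43 = 159
+ 33 = 192
Total duration: 192 minutes
That is 3 hours and 12 minutes

192


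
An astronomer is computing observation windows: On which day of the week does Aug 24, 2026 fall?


Date: 2026-08-24
January 1, 2026 is a Thursday
Day of year: 236
Offset from Jan 1: 235 days
235 mod 7 = 4
Result: Monday

Monday


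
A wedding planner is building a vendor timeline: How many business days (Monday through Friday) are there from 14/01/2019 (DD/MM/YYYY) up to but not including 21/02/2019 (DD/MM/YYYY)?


Start: 2019-01-14 (Monday)
End (exclusive): 2019-02-21 (Thursday)
Total calendar days: 38
Full weeks: 38 // 7 = 5 -> 25 weekdays
Remaining 3 days starting on Monday:
  Mon(w), Tue(w), Wed(w) -> 3 weekdays
Total business days: 25 + 3 = 28

28


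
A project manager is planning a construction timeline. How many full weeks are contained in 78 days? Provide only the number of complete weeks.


Total days: 78
Days per week: 7
Division: 78 / 7 = 11 remainder 1
Complete weeks: 11
Remaining days: 1

11


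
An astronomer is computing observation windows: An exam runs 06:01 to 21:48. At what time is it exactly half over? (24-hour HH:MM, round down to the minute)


Start time: 06:01 = 361 minutes from midnight
End time: 21:48 = 1308 minutes from midnight
Sum: 361 + 1308 = 1669
Midpoint: 1669 / 2 = 834 minutes
Convert: 834 / 60 = 13 hours, 54 minutes
Result: 13:54

13:54


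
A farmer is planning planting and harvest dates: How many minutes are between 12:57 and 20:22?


Start time: 12:57 = 777 minutes from midnight
End time: 20:22 = 1222 minutes from midnight
Difference: 1222 - 777 = 445 minutes
That is 7 hours and 25 minutes

445


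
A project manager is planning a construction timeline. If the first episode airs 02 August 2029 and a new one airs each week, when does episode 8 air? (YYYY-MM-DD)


First occurrence: 2029-08-02 (occurrence 1)
Each occurrence is 7 days after the previous.
Occurrence 8 is 7 weeks after the first.
7 weeks = 49 days
2029-08-02 + 49 days = 2029-09-20

2029-09-20


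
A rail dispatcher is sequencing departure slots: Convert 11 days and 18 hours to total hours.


Days: 11
Extra hours: 18
Hours per day: 24
Days to hours: 11 x 24 = 264
Total: 264 + 18 = 282

282


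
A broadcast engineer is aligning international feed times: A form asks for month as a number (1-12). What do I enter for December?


Calendar month order:
11. November
12. December <--
December is month number 12

12


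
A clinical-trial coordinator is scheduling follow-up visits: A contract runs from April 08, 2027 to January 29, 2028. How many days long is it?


Start date: 2027-04-08
End date: 2028-01-29
Apr 2027: +23 days
May 2027: +31 days
Jun 2027: +30 days
... (7 more months)
Total: 296 days

296


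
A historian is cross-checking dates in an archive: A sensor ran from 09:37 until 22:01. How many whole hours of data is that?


Start: 09:37
End: 22:01
Hour difference: 22 - 9 = 13 hours
Minute difference: 1 - 37 = -36 minutes
Total minutes: 744
Complete hours: 744 / 60 = 12 (remainder 24)

12


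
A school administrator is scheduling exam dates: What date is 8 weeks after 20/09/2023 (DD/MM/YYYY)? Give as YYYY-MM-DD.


Start: 2023-09-20
Weeks to add: 8
Convert to days: 8 x 7 = 56 days
Add 56 days to 2023-09-20
Result: 2023-11-15

2023-11-15


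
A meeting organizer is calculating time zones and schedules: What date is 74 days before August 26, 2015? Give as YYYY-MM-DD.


Start: 2015-08-26
Subtracting 74 days
Days already passed in August: 26
After going back through August: 48 more days to subtract
July 2015: 31 days, 17 remaining
June 2015 has 30 days, need 17
Result: 2015-06-13

2015-06-13


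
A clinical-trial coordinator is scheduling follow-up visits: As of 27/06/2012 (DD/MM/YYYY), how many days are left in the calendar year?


Start: June 27, 2012
End: December 31, 2012
Days left in June: 3
July: 31
August: 31
September: 30
October: 31
... plus remaining months
Sum of remaining months: 184
Total: 3 + 184 = 187

187


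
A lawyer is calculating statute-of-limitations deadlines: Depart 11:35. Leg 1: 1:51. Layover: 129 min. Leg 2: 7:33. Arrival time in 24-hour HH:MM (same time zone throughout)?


Depart: 11:35
Leg 1: +111 min -> 13:26
Layover: +129 min -> 15:35
Leg 2: +453 min -> 23:08
Total travel: 693 minutes = 11h 33m
Arrival: 23:08

23:08


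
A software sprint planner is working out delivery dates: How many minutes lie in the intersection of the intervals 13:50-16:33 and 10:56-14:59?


Interval A: [830, 993] minutes from midnight
Interval B: [656, 899] minutes from midnight
Overlap start = max(830, 656) = 830
Overlap end = min(993, 899) = 899
Overlap = 899 - 830 = 69 minutes

69


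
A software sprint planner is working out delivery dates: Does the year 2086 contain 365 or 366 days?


Year: 2086
Check leap year rules:
Divisible by 4? No
2086 is not a leap year
Days: 365

365


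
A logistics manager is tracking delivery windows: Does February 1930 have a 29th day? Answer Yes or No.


Year: 1930
Divisible by 4? 1930 / 4 = 482.5 -> No
Not divisible by 4, so NOT a leap year

No


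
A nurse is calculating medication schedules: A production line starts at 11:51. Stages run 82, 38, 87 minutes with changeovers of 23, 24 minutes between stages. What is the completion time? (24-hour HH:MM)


Start: 11:51 = 711 min from midnight
  after task 1 (82 min): 13:13
  after break (23 min): 13:36
  after task 2 (38 min): 14:14
  after break (24 min): 14:38
  after task 3 (87 min): 16:05
Total elapsed: 254 minutes
End time: 16:05

16:05


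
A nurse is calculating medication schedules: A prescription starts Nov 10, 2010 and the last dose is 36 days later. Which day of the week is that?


Start: 2010-11-10 (Wednesday)
Step 1 - find target date: add 36 days
  2010-11-10 + 36 days = 2010-12-16
Step 2 - day of week:
  36 mod 7 = 1
  Wednesday + 1 days -> Thursday
Result: Thursday (2010-12-16)

Thursday


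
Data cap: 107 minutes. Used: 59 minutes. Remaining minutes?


Total budget: 107 minutes
Time used: 59 minutes
Remaining: 107 - 59 = 48 minutes
Percent used: 55.1%
Percent remaining: 44.9%

48


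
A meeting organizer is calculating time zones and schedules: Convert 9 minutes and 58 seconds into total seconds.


Minutes: 9
Seconds: 58
Convert minutes to seconds: 9 x 60 = 540
Add remaining seconds: 540 + 58 = 598

598


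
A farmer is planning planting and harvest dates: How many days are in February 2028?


Month: February
Year: 2028
2028 is a leap year
February has 29 days
Total: 29 days

29


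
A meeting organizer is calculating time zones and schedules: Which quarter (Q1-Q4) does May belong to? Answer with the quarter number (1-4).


Month: May (month 5)
Q1: January-March (months 1-3)
Q2: April-June (months 4-6)
Q3: July-September (months 7-9)
Q4: October-December (months 10-12)
Month 5 falls in Q2

2


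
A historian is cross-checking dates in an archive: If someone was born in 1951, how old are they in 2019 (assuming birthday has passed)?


Birth year: 1951
Current year: 2019
Age = current year - birth year
Age = 2019 - 1951 = 68

68


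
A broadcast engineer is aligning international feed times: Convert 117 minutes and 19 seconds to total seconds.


Minutes: 117
Extra seconds: 19
Seconds per minute: 60
Minutes to seconds: 117 x 60 = 7020
Total: 7020 + 19 = 7039

7039


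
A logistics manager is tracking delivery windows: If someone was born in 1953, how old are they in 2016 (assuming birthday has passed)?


Birth year: 1953
Current year: 2016
Age = current year - birth year
Age = 2016 - 1953 = 63

63


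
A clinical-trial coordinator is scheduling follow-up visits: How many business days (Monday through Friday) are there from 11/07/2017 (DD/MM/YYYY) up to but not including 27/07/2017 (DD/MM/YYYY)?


Start: 2017-07-11 (Tuesday)
End (exclusive): 2017-07-27 (Thursday)
Total calendar days: 16
Full weeks: 16 // 7 = 2 -> 10 weekdays
Remaining 2 days starting on Tuesday:
  Tue(w), Wed(w) -> 2 weekdays
Total business days: 10 + 2 = 12

12


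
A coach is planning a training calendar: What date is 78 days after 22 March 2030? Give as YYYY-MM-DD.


Start: 2030-03-22
Adding 78 days
Days remaining in March: 9
After March: 69 days still to add
April 2030: 30 days, 39 remaining
May 2030: 31 days, 8 remaining
June 2030 has 30 days, need 8
Result: 2030-06-08

2030-06-08


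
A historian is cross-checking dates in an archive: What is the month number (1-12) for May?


Calendar month order:
4. April
5. May <--
6. June
May is month number 5

5


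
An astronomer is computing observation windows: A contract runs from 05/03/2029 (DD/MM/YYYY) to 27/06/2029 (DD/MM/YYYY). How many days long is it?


Start date: 2029-03-05
End date: 2029-06-27
Mar 2029: +27 days
Apr 2029: +30 days
May 2029: +31 days
Jun 2029: +26 days
Total: 114 days

114
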